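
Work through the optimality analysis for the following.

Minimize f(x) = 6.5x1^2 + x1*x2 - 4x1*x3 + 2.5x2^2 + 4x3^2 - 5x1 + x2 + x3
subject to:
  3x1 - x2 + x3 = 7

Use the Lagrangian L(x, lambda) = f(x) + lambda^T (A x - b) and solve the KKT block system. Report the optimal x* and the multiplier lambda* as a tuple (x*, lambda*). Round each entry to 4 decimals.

Form the Lagrangian:
  L(x, lambda) = (1/2) x^T Q x + c^T x + lambda^T (A x - b)
Stationarity (grad_x L = 0): Q x + c + A^T lambda = 0.
Primal feasibility: A x = b.

This gives the KKT block system:
  [ Q   A^T ] [ x     ]   [-c ]
  [ A    0  ] [ lambda ] = [ b ]

Solving the linear system:
  x*      = (1.5785, -1.1831, 1.0814)
  lambda* = (-3.3372)
  f(x*)   = 7.6831

x* = (1.5785, -1.1831, 1.0814), lambda* = (-3.3372)


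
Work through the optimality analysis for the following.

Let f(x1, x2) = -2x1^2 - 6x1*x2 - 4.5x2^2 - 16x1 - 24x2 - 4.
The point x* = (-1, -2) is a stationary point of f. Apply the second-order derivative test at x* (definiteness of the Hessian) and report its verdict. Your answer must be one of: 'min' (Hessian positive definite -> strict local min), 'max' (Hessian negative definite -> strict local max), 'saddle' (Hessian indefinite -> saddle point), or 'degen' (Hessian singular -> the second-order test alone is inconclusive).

Compute the Hessian H = grad^2 f:
  H = [[-4, -6], [-6, -9]]
Verify stationarity: grad f(x*) = H x* + g = (0, 0).
Eigenvalues of H: -13, 0.
H has a zero eigenvalue (singular; negative semidefinite but not definite), so H is neither positive definite, negative definite, nor indefinite. The second-order test alone is inconclusive -> degen.
(Indeed, f is constant along the null direction of H through x*, so x* is not a strict local extremum.)

degen


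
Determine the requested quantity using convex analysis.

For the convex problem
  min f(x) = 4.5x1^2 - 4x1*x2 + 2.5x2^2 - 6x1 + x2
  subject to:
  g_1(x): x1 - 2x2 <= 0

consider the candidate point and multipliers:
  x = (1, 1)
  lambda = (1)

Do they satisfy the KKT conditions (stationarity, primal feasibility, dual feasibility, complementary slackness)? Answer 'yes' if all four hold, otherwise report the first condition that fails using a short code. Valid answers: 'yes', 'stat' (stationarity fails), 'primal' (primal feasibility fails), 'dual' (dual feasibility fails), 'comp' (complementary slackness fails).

Gradient of f: grad f(x) = Q x + c = (-1, 2)
Constraint values g_i(x) = a_i^T x - b_i:
  g_1((1, 1)) = -1
Stationarity residual: grad f(x) + sum_i lambda_i a_i = (0, 0)
  -> stationarity OK
Primal feasibility (all g_i <= 0): OK
Dual feasibility (all lambda_i >= 0): OK
Complementary slackness (lambda_i * g_i(x) = 0 for all i): FAILS

Verdict: the first failing condition is complementary_slackness -> comp.

comp


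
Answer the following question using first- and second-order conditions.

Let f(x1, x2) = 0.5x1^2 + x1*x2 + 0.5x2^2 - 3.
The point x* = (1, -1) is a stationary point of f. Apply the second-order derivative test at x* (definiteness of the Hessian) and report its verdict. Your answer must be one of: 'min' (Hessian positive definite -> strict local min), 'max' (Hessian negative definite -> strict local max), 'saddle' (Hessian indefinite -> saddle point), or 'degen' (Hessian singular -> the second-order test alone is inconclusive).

Compute the Hessian H = grad^2 f:
  H = [[1, 1], [1, 1]]
Verify stationarity: grad f(x*) = H x* + g = (0, 0).
Eigenvalues of H: 0, 2.
H has a zero eigenvalue (singular; positive semidefinite but not definite), so H is neither positive definite, negative definite, nor indefinite. The second-order test alone is inconclusive -> degen.
(Indeed, f is constant along the null direction of H through x*, so x* is not a strict local extremum.)

degen


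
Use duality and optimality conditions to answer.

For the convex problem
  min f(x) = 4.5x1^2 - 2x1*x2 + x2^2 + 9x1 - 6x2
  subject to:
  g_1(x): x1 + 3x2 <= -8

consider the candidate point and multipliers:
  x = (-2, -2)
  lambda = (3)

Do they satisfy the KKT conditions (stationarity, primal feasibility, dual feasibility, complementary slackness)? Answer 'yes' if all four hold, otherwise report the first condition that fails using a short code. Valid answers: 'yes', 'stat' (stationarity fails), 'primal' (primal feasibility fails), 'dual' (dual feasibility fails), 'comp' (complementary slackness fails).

Gradient of f: grad f(x) = Q x + c = (-5, -6)
Constraint values g_i(x) = a_i^T x - b_i:
  g_1((-2, -2)) = 0
Stationarity residual: grad f(x) + sum_i lambda_i a_i = (-2, 3)
  -> stationarity FAILS
Primal feasibility (all g_i <= 0): OK
Dual feasibility (all lambda_i >= 0): OK
Complementary slackness (lambda_i * g_i(x) = 0 for all i): OK

Verdict: the first failing condition is stationarity -> stat.

stat


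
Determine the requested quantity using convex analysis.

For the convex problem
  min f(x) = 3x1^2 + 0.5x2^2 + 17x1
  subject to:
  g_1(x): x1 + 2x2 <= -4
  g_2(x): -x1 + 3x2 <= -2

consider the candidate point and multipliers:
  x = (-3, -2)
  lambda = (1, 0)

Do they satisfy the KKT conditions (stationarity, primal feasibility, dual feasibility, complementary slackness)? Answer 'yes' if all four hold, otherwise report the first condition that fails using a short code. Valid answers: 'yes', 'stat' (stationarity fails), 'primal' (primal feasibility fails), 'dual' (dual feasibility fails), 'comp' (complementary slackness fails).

Gradient of f: grad f(x) = Q x + c = (-1, -2)
Constraint values g_i(x) = a_i^T x - b_i:
  g_1((-3, -2)) = -3
  g_2((-3, -2)) = -1
Stationarity residual: grad f(x) + sum_i lambda_i a_i = (0, 0)
  -> stationarity OK
Primal feasibility (all g_i <= 0): OK
Dual feasibility (all lambda_i >= 0): OK
Complementary slackness (lambda_i * g_i(x) = 0 for all i): FAILS

Verdict: the first failing condition is complementary_slackness -> comp.

comp


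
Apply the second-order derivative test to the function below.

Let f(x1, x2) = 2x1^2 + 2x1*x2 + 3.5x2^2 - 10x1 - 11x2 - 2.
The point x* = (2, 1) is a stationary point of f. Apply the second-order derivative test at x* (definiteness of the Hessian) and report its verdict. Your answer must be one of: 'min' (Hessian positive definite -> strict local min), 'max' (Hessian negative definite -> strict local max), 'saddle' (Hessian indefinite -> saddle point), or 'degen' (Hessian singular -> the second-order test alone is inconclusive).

Compute the Hessian H = grad^2 f:
  H = [[4, 2], [2, 7]]
Verify stationarity: grad f(x*) = H x* + g = (0, 0).
Eigenvalues of H: 3, 8.
Both eigenvalues > 0, so H is positive definite -> x* is a strict local min.

min


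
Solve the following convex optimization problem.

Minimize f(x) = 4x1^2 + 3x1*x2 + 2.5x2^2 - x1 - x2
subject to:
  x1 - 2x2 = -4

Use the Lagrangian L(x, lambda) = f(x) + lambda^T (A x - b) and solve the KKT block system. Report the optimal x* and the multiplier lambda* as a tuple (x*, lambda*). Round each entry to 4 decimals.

Form the Lagrangian:
  L(x, lambda) = (1/2) x^T Q x + c^T x + lambda^T (A x - b)
Stationarity (grad_x L = 0): Q x + c + A^T lambda = 0.
Primal feasibility: A x = b.

This gives the KKT block system:
  [ Q   A^T ] [ x     ]   [-c ]
  [ A    0  ] [ lambda ] = [ b ]

Solving the linear system:
  x*      = (-0.7755, 1.6122)
  lambda* = (2.3673)
  f(x*)   = 4.3163

x* = (-0.7755, 1.6122), lambda* = (2.3673)


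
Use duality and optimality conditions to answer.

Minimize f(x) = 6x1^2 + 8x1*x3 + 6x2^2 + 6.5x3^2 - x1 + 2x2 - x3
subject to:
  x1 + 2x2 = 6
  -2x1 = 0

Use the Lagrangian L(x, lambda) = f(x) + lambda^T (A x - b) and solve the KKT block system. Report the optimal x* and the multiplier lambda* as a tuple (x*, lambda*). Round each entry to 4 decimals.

Form the Lagrangian:
  L(x, lambda) = (1/2) x^T Q x + c^T x + lambda^T (A x - b)
Stationarity (grad_x L = 0): Q x + c + A^T lambda = 0.
Primal feasibility: A x = b.

This gives the KKT block system:
  [ Q   A^T ] [ x     ]   [-c ]
  [ A    0  ] [ lambda ] = [ b ]

Solving the linear system:
  x*      = (0, 3, 0.0769)
  lambda* = (-19, -9.6923)
  f(x*)   = 59.9615

x* = (0, 3, 0.0769), lambda* = (-19, -9.6923)


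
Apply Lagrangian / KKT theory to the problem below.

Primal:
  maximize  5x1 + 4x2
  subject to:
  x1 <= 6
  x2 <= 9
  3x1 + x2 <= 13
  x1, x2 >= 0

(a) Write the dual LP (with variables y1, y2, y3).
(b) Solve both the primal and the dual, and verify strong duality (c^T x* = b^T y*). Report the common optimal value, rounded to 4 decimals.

The standard primal-dual pair for 'max c^T x s.t. A x <= b, x >= 0' is:
  Dual:  min b^T y  s.t.  A^T y >= c,  y >= 0.

So the dual LP is:
  minimize  6y1 + 9y2 + 13y3
  subject to:
    y1 + 3y3 >= 5
    y2 + y3 >= 4
    y1, y2, y3 >= 0

Solving the primal: x* = (1.3333, 9).
  primal value c^T x* = 42.6667.
Solving the dual: y* = (0, 2.3333, 1.6667).
  dual value b^T y* = 42.6667.
Strong duality: c^T x* = b^T y*. Confirmed.

42.6667


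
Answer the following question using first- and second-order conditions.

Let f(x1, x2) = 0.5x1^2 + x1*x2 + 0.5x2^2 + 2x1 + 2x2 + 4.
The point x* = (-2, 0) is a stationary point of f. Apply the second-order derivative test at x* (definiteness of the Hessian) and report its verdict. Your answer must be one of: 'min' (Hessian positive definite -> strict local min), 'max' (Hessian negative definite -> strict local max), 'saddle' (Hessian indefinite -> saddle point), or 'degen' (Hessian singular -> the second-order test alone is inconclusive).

Compute the Hessian H = grad^2 f:
  H = [[1, 1], [1, 1]]
Verify stationarity: grad f(x*) = H x* + g = (0, 0).
Eigenvalues of H: 0, 2.
H has a zero eigenvalue (singular; positive semidefinite but not definite), so H is neither positive definite, negative definite, nor indefinite. The second-order test alone is inconclusive -> degen.
(Indeed, f is constant along the null direction of H through x*, so x* is not a strict local extremum.)

degen


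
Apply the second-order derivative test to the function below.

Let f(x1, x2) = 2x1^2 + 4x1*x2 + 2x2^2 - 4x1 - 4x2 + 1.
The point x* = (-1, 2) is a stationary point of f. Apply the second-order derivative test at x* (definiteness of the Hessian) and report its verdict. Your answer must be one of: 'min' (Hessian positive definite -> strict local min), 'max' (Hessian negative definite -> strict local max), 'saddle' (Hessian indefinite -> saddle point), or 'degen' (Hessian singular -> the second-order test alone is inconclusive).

Compute the Hessian H = grad^2 f:
  H = [[4, 4], [4, 4]]
Verify stationarity: grad f(x*) = H x* + g = (0, 0).
Eigenvalues of H: 0, 8.
H has a zero eigenvalue (singular; positive semidefinite but not definite), so H is neither positive definite, negative definite, nor indefinite. The second-order test alone is inconclusive -> degen.
(Indeed, f is constant along the null direction of H through x*, so x* is not a strict local extremum.)

degen


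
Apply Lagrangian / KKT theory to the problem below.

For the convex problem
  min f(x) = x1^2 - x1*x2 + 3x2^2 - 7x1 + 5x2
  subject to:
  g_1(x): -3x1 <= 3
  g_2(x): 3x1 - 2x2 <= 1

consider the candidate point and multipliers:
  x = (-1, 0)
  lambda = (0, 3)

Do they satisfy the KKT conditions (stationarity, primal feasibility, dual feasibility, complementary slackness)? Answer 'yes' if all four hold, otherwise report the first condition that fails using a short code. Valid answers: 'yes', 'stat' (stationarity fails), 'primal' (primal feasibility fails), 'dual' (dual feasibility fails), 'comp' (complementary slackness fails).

Gradient of f: grad f(x) = Q x + c = (-9, 6)
Constraint values g_i(x) = a_i^T x - b_i:
  g_1((-1, 0)) = 0
  g_2((-1, 0)) = -4
Stationarity residual: grad f(x) + sum_i lambda_i a_i = (0, 0)
  -> stationarity OK
Primal feasibility (all g_i <= 0): OK
Dual feasibility (all lambda_i >= 0): OK
Complementary slackness (lambda_i * g_i(x) = 0 for all i): FAILS

Verdict: the first failing condition is complementary_slackness -> comp.

comp


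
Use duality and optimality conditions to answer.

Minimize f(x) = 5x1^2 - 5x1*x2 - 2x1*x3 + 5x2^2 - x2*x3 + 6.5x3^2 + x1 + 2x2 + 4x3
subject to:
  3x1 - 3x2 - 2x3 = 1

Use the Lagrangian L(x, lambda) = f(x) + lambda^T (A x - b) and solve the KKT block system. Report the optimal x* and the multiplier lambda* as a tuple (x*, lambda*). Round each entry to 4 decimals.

Form the Lagrangian:
  L(x, lambda) = (1/2) x^T Q x + c^T x + lambda^T (A x - b)
Stationarity (grad_x L = 0): Q x + c + A^T lambda = 0.
Primal feasibility: A x = b.

This gives the KKT block system:
  [ Q   A^T ] [ x     ]   [-c ]
  [ A    0  ] [ lambda ] = [ b ]

Solving the linear system:
  x*      = (-0.3935, -0.453, -0.4108)
  lambda* = (-0.0504)
  f(x*)   = -1.4462

x* = (-0.3935, -0.453, -0.4108), lambda* = (-0.0504)


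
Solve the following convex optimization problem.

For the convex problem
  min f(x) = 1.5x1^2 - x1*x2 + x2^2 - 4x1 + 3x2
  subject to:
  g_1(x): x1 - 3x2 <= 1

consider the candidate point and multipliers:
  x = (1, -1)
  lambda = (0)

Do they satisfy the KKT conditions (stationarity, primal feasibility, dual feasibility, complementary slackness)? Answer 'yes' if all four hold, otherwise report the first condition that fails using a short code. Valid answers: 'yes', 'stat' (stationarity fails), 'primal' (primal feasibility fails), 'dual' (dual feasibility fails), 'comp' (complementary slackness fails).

Gradient of f: grad f(x) = Q x + c = (0, 0)
Constraint values g_i(x) = a_i^T x - b_i:
  g_1((1, -1)) = 3
Stationarity residual: grad f(x) + sum_i lambda_i a_i = (0, 0)
  -> stationarity OK
Primal feasibility (all g_i <= 0): FAILS
Dual feasibility (all lambda_i >= 0): OK
Complementary slackness (lambda_i * g_i(x) = 0 for all i): OK

Verdict: the first failing condition is primal_feasibility -> primal.

primal


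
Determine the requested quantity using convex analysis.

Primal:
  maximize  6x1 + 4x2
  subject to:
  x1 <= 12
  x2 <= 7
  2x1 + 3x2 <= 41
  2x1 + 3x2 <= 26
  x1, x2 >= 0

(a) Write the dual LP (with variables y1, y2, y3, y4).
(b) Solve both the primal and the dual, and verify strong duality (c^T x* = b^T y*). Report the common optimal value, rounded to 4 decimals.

The standard primal-dual pair for 'max c^T x s.t. A x <= b, x >= 0' is:
  Dual:  min b^T y  s.t.  A^T y >= c,  y >= 0.

So the dual LP is:
  minimize  12y1 + 7y2 + 41y3 + 26y4
  subject to:
    y1 + 2y3 + 2y4 >= 6
    y2 + 3y3 + 3y4 >= 4
    y1, y2, y3, y4 >= 0

Solving the primal: x* = (12, 0.6667).
  primal value c^T x* = 74.6667.
Solving the dual: y* = (3.3333, 0, 0, 1.3333).
  dual value b^T y* = 74.6667.
Strong duality: c^T x* = b^T y*. Confirmed.

74.6667


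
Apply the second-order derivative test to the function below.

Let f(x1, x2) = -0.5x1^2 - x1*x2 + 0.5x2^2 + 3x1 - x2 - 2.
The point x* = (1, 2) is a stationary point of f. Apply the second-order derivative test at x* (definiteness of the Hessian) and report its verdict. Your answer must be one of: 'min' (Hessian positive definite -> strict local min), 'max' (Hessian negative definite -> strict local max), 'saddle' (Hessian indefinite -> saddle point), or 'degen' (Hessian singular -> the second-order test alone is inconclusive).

Compute the Hessian H = grad^2 f:
  H = [[-1, -1], [-1, 1]]
Verify stationarity: grad f(x*) = H x* + g = (0, 0).
Eigenvalues of H: -1.4142, 1.4142.
Eigenvalues have mixed signs, so H is indefinite -> x* is a saddle point.

saddle


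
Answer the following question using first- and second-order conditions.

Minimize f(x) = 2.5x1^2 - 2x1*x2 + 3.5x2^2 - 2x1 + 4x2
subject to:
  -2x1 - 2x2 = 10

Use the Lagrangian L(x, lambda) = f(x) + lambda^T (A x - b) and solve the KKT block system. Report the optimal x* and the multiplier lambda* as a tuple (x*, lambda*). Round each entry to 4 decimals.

Form the Lagrangian:
  L(x, lambda) = (1/2) x^T Q x + c^T x + lambda^T (A x - b)
Stationarity (grad_x L = 0): Q x + c + A^T lambda = 0.
Primal feasibility: A x = b.

This gives the KKT block system:
  [ Q   A^T ] [ x     ]   [-c ]
  [ A    0  ] [ lambda ] = [ b ]

Solving the linear system:
  x*      = (-2.4375, -2.5625)
  lambda* = (-4.5312)
  f(x*)   = 19.9688

x* = (-2.4375, -2.5625), lambda* = (-4.5312)


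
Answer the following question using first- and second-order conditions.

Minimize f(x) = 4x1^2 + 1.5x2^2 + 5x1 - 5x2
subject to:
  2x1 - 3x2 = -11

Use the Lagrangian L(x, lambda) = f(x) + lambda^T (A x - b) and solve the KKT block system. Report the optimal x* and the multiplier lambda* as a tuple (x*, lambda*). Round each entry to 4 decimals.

Form the Lagrangian:
  L(x, lambda) = (1/2) x^T Q x + c^T x + lambda^T (A x - b)
Stationarity (grad_x L = 0): Q x + c + A^T lambda = 0.
Primal feasibility: A x = b.

This gives the KKT block system:
  [ Q   A^T ] [ x     ]   [-c ]
  [ A    0  ] [ lambda ] = [ b ]

Solving the linear system:
  x*      = (-0.9643, 3.0238)
  lambda* = (1.3571)
  f(x*)   = -2.506

x* = (-0.9643, 3.0238), lambda* = (1.3571)


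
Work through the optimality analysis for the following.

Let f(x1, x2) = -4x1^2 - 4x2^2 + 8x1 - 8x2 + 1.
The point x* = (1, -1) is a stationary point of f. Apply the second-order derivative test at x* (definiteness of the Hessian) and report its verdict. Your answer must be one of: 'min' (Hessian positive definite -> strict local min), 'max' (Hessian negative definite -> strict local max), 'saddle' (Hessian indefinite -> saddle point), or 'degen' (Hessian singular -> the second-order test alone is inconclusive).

Compute the Hessian H = grad^2 f:
  H = [[-8, 0], [0, -8]]
Verify stationarity: grad f(x*) = H x* + g = (0, 0).
Eigenvalues of H: -8, -8.
Both eigenvalues < 0, so H is negative definite -> x* is a strict local max.

max


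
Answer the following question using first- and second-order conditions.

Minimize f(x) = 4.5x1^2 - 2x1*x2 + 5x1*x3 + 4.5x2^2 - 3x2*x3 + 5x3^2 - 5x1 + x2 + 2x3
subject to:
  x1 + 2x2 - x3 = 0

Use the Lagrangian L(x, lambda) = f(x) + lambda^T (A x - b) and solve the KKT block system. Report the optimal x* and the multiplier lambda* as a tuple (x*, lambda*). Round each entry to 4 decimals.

Form the Lagrangian:
  L(x, lambda) = (1/2) x^T Q x + c^T x + lambda^T (A x - b)
Stationarity (grad_x L = 0): Q x + c + A^T lambda = 0.
Primal feasibility: A x = b.

This gives the KKT block system:
  [ Q   A^T ] [ x     ]   [-c ]
  [ A    0  ] [ lambda ] = [ b ]

Solving the linear system:
  x*      = (0.5268, -0.4911, -0.4554)
  lambda* = (1.5536)
  f(x*)   = -2.0179

x* = (0.5268, -0.4911, -0.4554), lambda* = (1.5536)


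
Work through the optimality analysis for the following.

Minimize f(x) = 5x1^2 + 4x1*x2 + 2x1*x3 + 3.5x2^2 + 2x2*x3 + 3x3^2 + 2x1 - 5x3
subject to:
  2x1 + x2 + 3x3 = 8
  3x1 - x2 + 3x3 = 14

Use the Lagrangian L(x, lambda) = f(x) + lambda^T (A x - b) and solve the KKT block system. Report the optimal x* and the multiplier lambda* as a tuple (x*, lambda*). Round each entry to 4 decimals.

Form the Lagrangian:
  L(x, lambda) = (1/2) x^T Q x + c^T x + lambda^T (A x - b)
Stationarity (grad_x L = 0): Q x + c + A^T lambda = 0.
Primal feasibility: A x = b.

This gives the KKT block system:
  [ Q   A^T ] [ x     ]   [-c ]
  [ A    0  ] [ lambda ] = [ b ]

Solving the linear system:
  x*      = (1.2514, -2.3743, 2.6238)
  lambda* = (1.7672, -4.5996)
  f(x*)   = 19.8203

x* = (1.2514, -2.3743, 2.6238), lambda* = (1.7672, -4.5996)


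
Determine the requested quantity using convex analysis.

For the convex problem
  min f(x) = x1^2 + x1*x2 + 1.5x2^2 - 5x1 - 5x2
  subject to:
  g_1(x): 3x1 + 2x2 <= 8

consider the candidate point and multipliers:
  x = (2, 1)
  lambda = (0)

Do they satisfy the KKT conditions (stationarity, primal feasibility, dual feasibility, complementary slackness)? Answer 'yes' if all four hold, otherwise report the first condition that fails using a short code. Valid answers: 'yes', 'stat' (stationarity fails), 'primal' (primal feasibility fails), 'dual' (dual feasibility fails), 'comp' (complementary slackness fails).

Gradient of f: grad f(x) = Q x + c = (0, 0)
Constraint values g_i(x) = a_i^T x - b_i:
  g_1((2, 1)) = 0
Stationarity residual: grad f(x) + sum_i lambda_i a_i = (0, 0)
  -> stationarity OK
Primal feasibility (all g_i <= 0): OK
Dual feasibility (all lambda_i >= 0): OK
Complementary slackness (lambda_i * g_i(x) = 0 for all i): OK

Verdict: yes, KKT holds.

yes


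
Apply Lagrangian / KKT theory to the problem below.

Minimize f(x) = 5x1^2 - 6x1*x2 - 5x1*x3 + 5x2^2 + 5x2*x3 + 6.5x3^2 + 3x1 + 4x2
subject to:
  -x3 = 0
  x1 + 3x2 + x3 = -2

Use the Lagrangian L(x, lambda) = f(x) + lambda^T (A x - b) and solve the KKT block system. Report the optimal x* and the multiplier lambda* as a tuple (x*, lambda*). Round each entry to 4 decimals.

Form the Lagrangian:
  L(x, lambda) = (1/2) x^T Q x + c^T x + lambda^T (A x - b)
Stationarity (grad_x L = 0): Q x + c + A^T lambda = 0.
Primal feasibility: A x = b.

This gives the KKT block system:
  [ Q   A^T ] [ x     ]   [-c ]
  [ A    0  ] [ lambda ] = [ b ]

Solving the linear system:
  x*      = (-0.5221, -0.4926, 0)
  lambda* = (-0.5882, -0.7353)
  f(x*)   = -2.5037

x* = (-0.5221, -0.4926, 0), lambda* = (-0.5882, -0.7353)


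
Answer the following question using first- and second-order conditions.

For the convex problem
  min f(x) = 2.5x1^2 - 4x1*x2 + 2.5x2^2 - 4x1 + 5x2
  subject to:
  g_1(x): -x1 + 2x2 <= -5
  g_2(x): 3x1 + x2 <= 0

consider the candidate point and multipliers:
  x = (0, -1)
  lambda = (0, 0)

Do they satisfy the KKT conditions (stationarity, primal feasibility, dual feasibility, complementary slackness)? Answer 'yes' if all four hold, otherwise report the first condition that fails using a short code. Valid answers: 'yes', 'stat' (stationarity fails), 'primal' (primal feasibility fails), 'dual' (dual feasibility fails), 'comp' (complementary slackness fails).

Gradient of f: grad f(x) = Q x + c = (0, 0)
Constraint values g_i(x) = a_i^T x - b_i:
  g_1((0, -1)) = 3
  g_2((0, -1)) = -1
Stationarity residual: grad f(x) + sum_i lambda_i a_i = (0, 0)
  -> stationarity OK
Primal feasibility (all g_i <= 0): FAILS
Dual feasibility (all lambda_i >= 0): OK
Complementary slackness (lambda_i * g_i(x) = 0 for all i): OK

Verdict: the first failing condition is primal_feasibility -> primal.

primal


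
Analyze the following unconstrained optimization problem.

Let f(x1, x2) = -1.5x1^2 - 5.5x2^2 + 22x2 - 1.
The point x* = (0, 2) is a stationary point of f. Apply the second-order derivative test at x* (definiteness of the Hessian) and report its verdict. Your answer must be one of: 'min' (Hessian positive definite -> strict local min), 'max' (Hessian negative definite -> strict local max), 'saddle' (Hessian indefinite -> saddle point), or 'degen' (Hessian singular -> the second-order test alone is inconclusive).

Compute the Hessian H = grad^2 f:
  H = [[-3, 0], [0, -11]]
Verify stationarity: grad f(x*) = H x* + g = (0, 0).
Eigenvalues of H: -11, -3.
Both eigenvalues < 0, so H is negative definite -> x* is a strict local max.

max


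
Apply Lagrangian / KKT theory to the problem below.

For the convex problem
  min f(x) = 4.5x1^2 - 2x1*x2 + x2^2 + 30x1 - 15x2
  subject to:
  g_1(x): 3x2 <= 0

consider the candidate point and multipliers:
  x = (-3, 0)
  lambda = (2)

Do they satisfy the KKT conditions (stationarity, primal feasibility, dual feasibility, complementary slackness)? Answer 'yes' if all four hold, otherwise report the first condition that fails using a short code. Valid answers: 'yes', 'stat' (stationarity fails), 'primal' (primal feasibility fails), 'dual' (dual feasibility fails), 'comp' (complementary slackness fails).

Gradient of f: grad f(x) = Q x + c = (3, -9)
Constraint values g_i(x) = a_i^T x - b_i:
  g_1((-3, 0)) = 0
Stationarity residual: grad f(x) + sum_i lambda_i a_i = (3, -3)
  -> stationarity FAILS
Primal feasibility (all g_i <= 0): OK
Dual feasibility (all lambda_i >= 0): OK
Complementary slackness (lambda_i * g_i(x) = 0 for all i): OK

Verdict: the first failing condition is stationarity -> stat.

stat


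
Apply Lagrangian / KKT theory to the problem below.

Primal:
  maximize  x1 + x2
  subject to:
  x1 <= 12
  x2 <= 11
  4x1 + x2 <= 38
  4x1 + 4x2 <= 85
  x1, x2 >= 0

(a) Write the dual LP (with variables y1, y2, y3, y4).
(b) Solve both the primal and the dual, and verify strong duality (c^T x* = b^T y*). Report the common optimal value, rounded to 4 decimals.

The standard primal-dual pair for 'max c^T x s.t. A x <= b, x >= 0' is:
  Dual:  min b^T y  s.t.  A^T y >= c,  y >= 0.

So the dual LP is:
  minimize  12y1 + 11y2 + 38y3 + 85y4
  subject to:
    y1 + 4y3 + 4y4 >= 1
    y2 + y3 + 4y4 >= 1
    y1, y2, y3, y4 >= 0

Solving the primal: x* = (6.75, 11).
  primal value c^T x* = 17.75.
Solving the dual: y* = (0, 0.75, 0.25, 0).
  dual value b^T y* = 17.75.
Strong duality: c^T x* = b^T y*. Confirmed.

17.75


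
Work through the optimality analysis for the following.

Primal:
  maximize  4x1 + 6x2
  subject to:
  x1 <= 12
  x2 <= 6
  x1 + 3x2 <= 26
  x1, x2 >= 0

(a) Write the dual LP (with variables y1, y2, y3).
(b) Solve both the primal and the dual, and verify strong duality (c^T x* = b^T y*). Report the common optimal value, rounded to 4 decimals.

The standard primal-dual pair for 'max c^T x s.t. A x <= b, x >= 0' is:
  Dual:  min b^T y  s.t.  A^T y >= c,  y >= 0.

So the dual LP is:
  minimize  12y1 + 6y2 + 26y3
  subject to:
    y1 + y3 >= 4
    y2 + 3y3 >= 6
    y1, y2, y3 >= 0

Solving the primal: x* = (12, 4.6667).
  primal value c^T x* = 76.
Solving the dual: y* = (2, 0, 2).
  dual value b^T y* = 76.
Strong duality: c^T x* = b^T y*. Confirmed.

76


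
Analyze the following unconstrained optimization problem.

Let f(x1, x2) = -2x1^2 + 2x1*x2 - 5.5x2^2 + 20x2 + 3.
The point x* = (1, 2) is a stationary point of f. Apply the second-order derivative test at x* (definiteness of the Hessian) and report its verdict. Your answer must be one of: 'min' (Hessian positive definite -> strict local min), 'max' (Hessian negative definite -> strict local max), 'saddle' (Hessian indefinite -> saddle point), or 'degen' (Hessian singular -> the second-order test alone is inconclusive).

Compute the Hessian H = grad^2 f:
  H = [[-4, 2], [2, -11]]
Verify stationarity: grad f(x*) = H x* + g = (0, 0).
Eigenvalues of H: -11.5311, -3.4689.
Both eigenvalues < 0, so H is negative definite -> x* is a strict local max.

max


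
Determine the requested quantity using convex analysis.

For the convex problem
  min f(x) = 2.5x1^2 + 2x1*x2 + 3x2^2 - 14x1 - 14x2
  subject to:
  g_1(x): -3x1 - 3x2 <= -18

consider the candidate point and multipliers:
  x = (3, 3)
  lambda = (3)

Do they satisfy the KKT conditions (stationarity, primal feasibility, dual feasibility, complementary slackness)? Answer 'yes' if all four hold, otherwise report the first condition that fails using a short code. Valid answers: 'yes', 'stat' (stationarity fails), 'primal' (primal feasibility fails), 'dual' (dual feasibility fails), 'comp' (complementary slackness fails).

Gradient of f: grad f(x) = Q x + c = (7, 10)
Constraint values g_i(x) = a_i^T x - b_i:
  g_1((3, 3)) = 0
Stationarity residual: grad f(x) + sum_i lambda_i a_i = (-2, 1)
  -> stationarity FAILS
Primal feasibility (all g_i <= 0): OK
Dual feasibility (all lambda_i >= 0): OK
Complementary slackness (lambda_i * g_i(x) = 0 for all i): OK

Verdict: the first failing condition is stationarity -> stat.

stat


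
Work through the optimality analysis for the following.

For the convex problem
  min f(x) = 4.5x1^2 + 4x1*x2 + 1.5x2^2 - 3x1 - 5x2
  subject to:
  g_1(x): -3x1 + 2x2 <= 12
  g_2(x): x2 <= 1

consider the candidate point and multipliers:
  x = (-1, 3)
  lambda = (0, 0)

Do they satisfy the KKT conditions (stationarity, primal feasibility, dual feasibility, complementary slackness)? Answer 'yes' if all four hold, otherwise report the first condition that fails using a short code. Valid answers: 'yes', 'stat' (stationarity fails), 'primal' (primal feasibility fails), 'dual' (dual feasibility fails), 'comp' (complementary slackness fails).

Gradient of f: grad f(x) = Q x + c = (0, 0)
Constraint values g_i(x) = a_i^T x - b_i:
  g_1((-1, 3)) = -3
  g_2((-1, 3)) = 2
Stationarity residual: grad f(x) + sum_i lambda_i a_i = (0, 0)
  -> stationarity OK
Primal feasibility (all g_i <= 0): FAILS
Dual feasibility (all lambda_i >= 0): OK
Complementary slackness (lambda_i * g_i(x) = 0 for all i): OK

Verdict: the first failing condition is primal_feasibility -> primal.

primal


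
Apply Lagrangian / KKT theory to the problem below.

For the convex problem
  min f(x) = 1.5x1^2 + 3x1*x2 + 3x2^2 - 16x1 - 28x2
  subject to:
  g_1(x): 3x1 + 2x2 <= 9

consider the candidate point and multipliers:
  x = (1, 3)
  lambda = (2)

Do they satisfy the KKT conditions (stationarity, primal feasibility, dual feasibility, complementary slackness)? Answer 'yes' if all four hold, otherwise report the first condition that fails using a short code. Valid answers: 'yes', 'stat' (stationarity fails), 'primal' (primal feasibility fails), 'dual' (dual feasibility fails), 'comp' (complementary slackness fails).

Gradient of f: grad f(x) = Q x + c = (-4, -7)
Constraint values g_i(x) = a_i^T x - b_i:
  g_1((1, 3)) = 0
Stationarity residual: grad f(x) + sum_i lambda_i a_i = (2, -3)
  -> stationarity FAILS
Primal feasibility (all g_i <= 0): OK
Dual feasibility (all lambda_i >= 0): OK
Complementary slackness (lambda_i * g_i(x) = 0 for all i): OK

Verdict: the first failing condition is stationarity -> stat.

stat


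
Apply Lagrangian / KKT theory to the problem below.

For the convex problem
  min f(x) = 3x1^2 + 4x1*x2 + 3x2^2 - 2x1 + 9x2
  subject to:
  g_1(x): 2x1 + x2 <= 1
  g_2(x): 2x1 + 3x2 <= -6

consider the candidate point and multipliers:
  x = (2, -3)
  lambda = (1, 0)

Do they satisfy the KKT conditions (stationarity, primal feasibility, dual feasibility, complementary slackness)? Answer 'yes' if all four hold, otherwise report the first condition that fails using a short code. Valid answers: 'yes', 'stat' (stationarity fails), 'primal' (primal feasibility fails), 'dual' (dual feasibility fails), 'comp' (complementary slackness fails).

Gradient of f: grad f(x) = Q x + c = (-2, -1)
Constraint values g_i(x) = a_i^T x - b_i:
  g_1((2, -3)) = 0
  g_2((2, -3)) = 1
Stationarity residual: grad f(x) + sum_i lambda_i a_i = (0, 0)
  -> stationarity OK
Primal feasibility (all g_i <= 0): FAILS
Dual feasibility (all lambda_i >= 0): OK
Complementary slackness (lambda_i * g_i(x) = 0 for all i): OK

Verdict: the first failing condition is primal_feasibility -> primal.

primal


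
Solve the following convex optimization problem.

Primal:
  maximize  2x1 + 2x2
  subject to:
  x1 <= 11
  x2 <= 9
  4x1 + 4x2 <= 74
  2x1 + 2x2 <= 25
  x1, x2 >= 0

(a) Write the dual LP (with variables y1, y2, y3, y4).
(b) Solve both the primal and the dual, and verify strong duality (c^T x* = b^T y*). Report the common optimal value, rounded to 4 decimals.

The standard primal-dual pair for 'max c^T x s.t. A x <= b, x >= 0' is:
  Dual:  min b^T y  s.t.  A^T y >= c,  y >= 0.

So the dual LP is:
  minimize  11y1 + 9y2 + 74y3 + 25y4
  subject to:
    y1 + 4y3 + 2y4 >= 2
    y2 + 4y3 + 2y4 >= 2
    y1, y2, y3, y4 >= 0

Solving the primal: x* = (3.5, 9).
  primal value c^T x* = 25.
Solving the dual: y* = (0, 0, 0, 1).
  dual value b^T y* = 25.
Strong duality: c^T x* = b^T y*. Confirmed.

25


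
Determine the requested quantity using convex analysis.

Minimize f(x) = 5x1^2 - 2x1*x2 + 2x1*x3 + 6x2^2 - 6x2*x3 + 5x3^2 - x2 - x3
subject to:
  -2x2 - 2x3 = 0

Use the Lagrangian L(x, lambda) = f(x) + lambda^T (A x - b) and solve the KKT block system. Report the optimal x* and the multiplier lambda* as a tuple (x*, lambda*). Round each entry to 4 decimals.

Form the Lagrangian:
  L(x, lambda) = (1/2) x^T Q x + c^T x + lambda^T (A x - b)
Stationarity (grad_x L = 0): Q x + c + A^T lambda = 0.
Primal feasibility: A x = b.

This gives the KKT block system:
  [ Q   A^T ] [ x     ]   [-c ]
  [ A    0  ] [ lambda ] = [ b ]

Solving the linear system:
  x*      = (0, 0, 0)
  lambda* = (-0.5)
  f(x*)   = 0

x* = (0, 0, 0), lambda* = (-0.5)


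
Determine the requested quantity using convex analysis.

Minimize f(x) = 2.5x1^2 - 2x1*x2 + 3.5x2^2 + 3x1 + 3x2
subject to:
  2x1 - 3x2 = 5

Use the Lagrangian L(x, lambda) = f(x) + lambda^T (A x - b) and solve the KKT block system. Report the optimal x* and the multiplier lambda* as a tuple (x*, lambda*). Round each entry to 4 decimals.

Form the Lagrangian:
  L(x, lambda) = (1/2) x^T Q x + c^T x + lambda^T (A x - b)
Stationarity (grad_x L = 0): Q x + c + A^T lambda = 0.
Primal feasibility: A x = b.

This gives the KKT block system:
  [ Q   A^T ] [ x     ]   [-c ]
  [ A    0  ] [ lambda ] = [ b ]

Solving the linear system:
  x*      = (-0.102, -1.7347)
  lambda* = (-2.9796)
  f(x*)   = 4.6939

x* = (-0.102, -1.7347), lambda* = (-2.9796)


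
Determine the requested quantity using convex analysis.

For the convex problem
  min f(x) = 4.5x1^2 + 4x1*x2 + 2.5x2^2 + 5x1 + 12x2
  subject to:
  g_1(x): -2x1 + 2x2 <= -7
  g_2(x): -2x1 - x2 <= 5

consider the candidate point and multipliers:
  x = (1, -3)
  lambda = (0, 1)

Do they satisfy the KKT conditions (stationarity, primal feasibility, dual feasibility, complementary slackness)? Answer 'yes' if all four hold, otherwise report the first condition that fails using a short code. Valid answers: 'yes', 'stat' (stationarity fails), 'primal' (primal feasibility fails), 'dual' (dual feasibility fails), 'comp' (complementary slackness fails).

Gradient of f: grad f(x) = Q x + c = (2, 1)
Constraint values g_i(x) = a_i^T x - b_i:
  g_1((1, -3)) = -1
  g_2((1, -3)) = -4
Stationarity residual: grad f(x) + sum_i lambda_i a_i = (0, 0)
  -> stationarity OK
Primal feasibility (all g_i <= 0): OK
Dual feasibility (all lambda_i >= 0): OK
Complementary slackness (lambda_i * g_i(x) = 0 for all i): FAILS

Verdict: the first failing condition is complementary_slackness -> comp.

comp


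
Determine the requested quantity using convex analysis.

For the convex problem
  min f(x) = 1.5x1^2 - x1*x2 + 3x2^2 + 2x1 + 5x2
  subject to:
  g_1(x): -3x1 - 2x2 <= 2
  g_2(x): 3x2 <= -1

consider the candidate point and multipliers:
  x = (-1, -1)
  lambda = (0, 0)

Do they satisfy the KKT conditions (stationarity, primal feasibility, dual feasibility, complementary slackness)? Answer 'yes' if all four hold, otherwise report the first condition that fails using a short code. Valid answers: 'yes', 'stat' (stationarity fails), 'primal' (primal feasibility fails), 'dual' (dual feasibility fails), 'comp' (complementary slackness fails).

Gradient of f: grad f(x) = Q x + c = (0, 0)
Constraint values g_i(x) = a_i^T x - b_i:
  g_1((-1, -1)) = 3
  g_2((-1, -1)) = -2
Stationarity residual: grad f(x) + sum_i lambda_i a_i = (0, 0)
  -> stationarity OK
Primal feasibility (all g_i <= 0): FAILS
Dual feasibility (all lambda_i >= 0): OK
Complementary slackness (lambda_i * g_i(x) = 0 for all i): OK

Verdict: the first failing condition is primal_feasibility -> primal.

primal


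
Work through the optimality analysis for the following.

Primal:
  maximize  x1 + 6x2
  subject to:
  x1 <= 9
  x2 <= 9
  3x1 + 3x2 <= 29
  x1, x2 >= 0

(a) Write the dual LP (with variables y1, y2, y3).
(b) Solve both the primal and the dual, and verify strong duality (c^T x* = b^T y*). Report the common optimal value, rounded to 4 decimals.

The standard primal-dual pair for 'max c^T x s.t. A x <= b, x >= 0' is:
  Dual:  min b^T y  s.t.  A^T y >= c,  y >= 0.

So the dual LP is:
  minimize  9y1 + 9y2 + 29y3
  subject to:
    y1 + 3y3 >= 1
    y2 + 3y3 >= 6
    y1, y2, y3 >= 0

Solving the primal: x* = (0.6667, 9).
  primal value c^T x* = 54.6667.
Solving the dual: y* = (0, 5, 0.3333).
  dual value b^T y* = 54.6667.
Strong duality: c^T x* = b^T y*. Confirmed.

54.6667


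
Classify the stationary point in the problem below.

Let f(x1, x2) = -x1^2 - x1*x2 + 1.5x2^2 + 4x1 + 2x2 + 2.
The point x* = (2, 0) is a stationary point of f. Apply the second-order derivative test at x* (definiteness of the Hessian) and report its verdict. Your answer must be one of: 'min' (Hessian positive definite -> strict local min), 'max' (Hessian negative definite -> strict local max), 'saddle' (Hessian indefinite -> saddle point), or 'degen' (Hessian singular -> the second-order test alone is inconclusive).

Compute the Hessian H = grad^2 f:
  H = [[-2, -1], [-1, 3]]
Verify stationarity: grad f(x*) = H x* + g = (0, 0).
Eigenvalues of H: -2.1926, 3.1926.
Eigenvalues have mixed signs, so H is indefinite -> x* is a saddle point.

saddle


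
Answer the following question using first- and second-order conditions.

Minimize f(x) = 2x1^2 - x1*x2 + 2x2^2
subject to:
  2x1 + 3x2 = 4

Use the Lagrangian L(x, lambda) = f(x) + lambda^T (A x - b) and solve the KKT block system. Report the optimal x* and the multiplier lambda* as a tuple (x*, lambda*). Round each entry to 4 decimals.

Form the Lagrangian:
  L(x, lambda) = (1/2) x^T Q x + c^T x + lambda^T (A x - b)
Stationarity (grad_x L = 0): Q x + c + A^T lambda = 0.
Primal feasibility: A x = b.

This gives the KKT block system:
  [ Q   A^T ] [ x     ]   [-c ]
  [ A    0  ] [ lambda ] = [ b ]

Solving the linear system:
  x*      = (0.6875, 0.875)
  lambda* = (-0.9375)
  f(x*)   = 1.875

x* = (0.6875, 0.875), lambda* = (-0.9375)


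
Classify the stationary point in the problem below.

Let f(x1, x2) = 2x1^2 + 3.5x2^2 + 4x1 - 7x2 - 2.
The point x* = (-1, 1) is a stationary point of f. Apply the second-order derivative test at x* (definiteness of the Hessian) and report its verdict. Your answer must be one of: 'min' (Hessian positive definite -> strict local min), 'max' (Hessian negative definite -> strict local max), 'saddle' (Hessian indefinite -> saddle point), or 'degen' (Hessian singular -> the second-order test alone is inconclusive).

Compute the Hessian H = grad^2 f:
  H = [[4, 0], [0, 7]]
Verify stationarity: grad f(x*) = H x* + g = (0, 0).
Eigenvalues of H: 4, 7.
Both eigenvalues > 0, so H is positive definite -> x* is a strict local min.

min


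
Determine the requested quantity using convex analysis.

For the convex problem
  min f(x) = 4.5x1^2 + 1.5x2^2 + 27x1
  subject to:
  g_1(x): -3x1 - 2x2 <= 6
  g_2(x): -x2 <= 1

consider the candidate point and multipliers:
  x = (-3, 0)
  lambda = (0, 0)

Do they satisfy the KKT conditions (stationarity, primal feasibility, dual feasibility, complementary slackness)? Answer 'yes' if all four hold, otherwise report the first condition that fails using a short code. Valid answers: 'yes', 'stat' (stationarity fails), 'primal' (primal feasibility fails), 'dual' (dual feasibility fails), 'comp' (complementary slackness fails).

Gradient of f: grad f(x) = Q x + c = (0, 0)
Constraint values g_i(x) = a_i^T x - b_i:
  g_1((-3, 0)) = 3
  g_2((-3, 0)) = -1
Stationarity residual: grad f(x) + sum_i lambda_i a_i = (0, 0)
  -> stationarity OK
Primal feasibility (all g_i <= 0): FAILS
Dual feasibility (all lambda_i >= 0): OK
Complementary slackness (lambda_i * g_i(x) = 0 for all i): OK

Verdict: the first failing condition is primal_feasibility -> primal.

primal


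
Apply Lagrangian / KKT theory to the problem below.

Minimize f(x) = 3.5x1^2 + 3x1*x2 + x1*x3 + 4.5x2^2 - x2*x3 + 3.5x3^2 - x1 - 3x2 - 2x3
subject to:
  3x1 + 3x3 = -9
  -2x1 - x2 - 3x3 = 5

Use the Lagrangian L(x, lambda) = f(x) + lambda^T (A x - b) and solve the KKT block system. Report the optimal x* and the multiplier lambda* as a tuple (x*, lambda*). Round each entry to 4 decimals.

Form the Lagrangian:
  L(x, lambda) = (1/2) x^T Q x + c^T x + lambda^T (A x - b)
Stationarity (grad_x L = 0): Q x + c + A^T lambda = 0.
Primal feasibility: A x = b.

This gives the KKT block system:
  [ Q   A^T ] [ x     ]   [-c ]
  [ A    0  ] [ lambda ] = [ b ]

Solving the linear system:
  x*      = (-2.4483, 1.5517, -0.5517)
  lambda* = (7.4598, 4.1724)
  f(x*)   = 22.5862

x* = (-2.4483, 1.5517, -0.5517), lambda* = (7.4598, 4.1724)


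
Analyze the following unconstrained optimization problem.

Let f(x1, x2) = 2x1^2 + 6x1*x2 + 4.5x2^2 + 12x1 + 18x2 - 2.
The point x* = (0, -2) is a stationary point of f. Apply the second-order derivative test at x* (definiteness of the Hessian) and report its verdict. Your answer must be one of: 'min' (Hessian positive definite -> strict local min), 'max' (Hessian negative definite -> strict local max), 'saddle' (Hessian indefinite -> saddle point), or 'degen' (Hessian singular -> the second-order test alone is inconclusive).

Compute the Hessian H = grad^2 f:
  H = [[4, 6], [6, 9]]
Verify stationarity: grad f(x*) = H x* + g = (0, 0).
Eigenvalues of H: 0, 13.
H has a zero eigenvalue (singular; positive semidefinite but not definite), so H is neither positive definite, negative definite, nor indefinite. The second-order test alone is inconclusive -> degen.
(Indeed, f is constant along the null direction of H through x*, so x* is not a strict local extremum.)

degen
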